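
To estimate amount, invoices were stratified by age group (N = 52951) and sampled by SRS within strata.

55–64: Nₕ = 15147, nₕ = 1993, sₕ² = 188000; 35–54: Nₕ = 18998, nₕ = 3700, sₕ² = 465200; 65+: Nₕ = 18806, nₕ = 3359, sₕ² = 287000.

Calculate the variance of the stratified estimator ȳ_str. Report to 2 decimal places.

28.59

Var(ȳ_str) = Σₕ Wₕ²(1 − fₕ)sₕ²/nₕ with Wₕ = Nₕ/N, N = 52951.
55–64: Wₕ = 0.28605692; term = 0.28605692²·(1 − 0.13157721)·188000/1993 = 6.7032695.
35–54: Wₕ = 0.35878454; term = 0.35878454²·(1 − 0.19475734)·465200/3700 = 13.032634.
65+: Wₕ = 0.35515854; term = 0.35515854²·(1 − 0.17861321)·287000/3359 = 8.8524634.
Sum = 28.588367.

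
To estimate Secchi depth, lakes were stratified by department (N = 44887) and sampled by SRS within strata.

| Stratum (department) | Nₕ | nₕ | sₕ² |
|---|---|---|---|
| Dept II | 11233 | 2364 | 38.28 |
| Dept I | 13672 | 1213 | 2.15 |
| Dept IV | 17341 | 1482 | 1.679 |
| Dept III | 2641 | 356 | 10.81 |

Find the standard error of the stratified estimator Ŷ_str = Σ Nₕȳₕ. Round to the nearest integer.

1552

Var(Ŷ_str) = Σₕ Nₕ²(1 − fₕ)sₕ²/nₕ.
Dept II: 11233²·(1 − 2364/11233)·38.28/2364 = 1.6132247 × 10^6.
Dept I: 13672²·(1 − 1213/13672)·2.15/1213 = 301920.7.
Dept IV: 17341²·(1 − 1482/17341)·1.679/1482 = 311567.7.
Dept III: 2641²·(1 − 356/2641)·10.81/356 = 183244.23.
Sum = 2.4099573 × 10^6.
SE = √(2.4099573 × 10^6) = 1552.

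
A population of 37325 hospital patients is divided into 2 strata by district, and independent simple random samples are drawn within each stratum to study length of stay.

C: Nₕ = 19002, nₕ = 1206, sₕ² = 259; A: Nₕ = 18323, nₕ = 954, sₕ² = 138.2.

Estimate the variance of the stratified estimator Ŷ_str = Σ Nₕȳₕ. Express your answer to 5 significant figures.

Var(Ŷ_str) = Σₕ Nₕ²(1 − fₕ)sₕ²/nₕ.
C: 19002²·(1 − 1206/19002)·259/1206 = 7.2622997 × 10^7.
A: 18323²·(1 − 954/18323)·138.2/954 = 4.6103199 × 10^7.
Sum = 1.187262 × 10^8.

1.1873 × 10^8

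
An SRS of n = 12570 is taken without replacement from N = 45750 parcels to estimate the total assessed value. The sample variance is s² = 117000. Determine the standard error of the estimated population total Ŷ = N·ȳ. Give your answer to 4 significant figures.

Var(Ŷ) = N²·Var(ȳ) = N²·(1 − n/N)·s²/n.
f = 12570/45750 = 0.27475410; Var(ȳ) = 0.72524590·117000/12570 = 6.7504988.
Var(Ŷ) = 45750² · 6.7504988 = 1.4129216 × 10^10.
SE(Ŷ) = √(1.4129216 × 10^10) = 118900.

118900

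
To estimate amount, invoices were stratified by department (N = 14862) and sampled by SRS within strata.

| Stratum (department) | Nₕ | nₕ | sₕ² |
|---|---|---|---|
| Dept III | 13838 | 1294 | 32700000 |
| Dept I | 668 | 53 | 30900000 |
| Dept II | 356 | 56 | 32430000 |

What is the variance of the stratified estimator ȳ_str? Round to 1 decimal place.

21223.9

Var(ȳ_str) = Σₕ Wₕ²(1 − fₕ)sₕ²/nₕ with Wₕ = Nₕ/N, N = 14862.
Dept III: Wₕ = 0.93109945; term = 0.93109945²·(1 − 0.09351062)·32700000/1294 = 19859.501.
Dept I: Wₕ = 0.04494684; term = 0.04494684²·(1 − 0.07934132)·30900000/53 = 1084.3754.
Dept II: Wₕ = 0.02395371; term = 0.02395371²·(1 − 0.15730337)·32430000/56 = 280.01137.
Sum = 21223.888.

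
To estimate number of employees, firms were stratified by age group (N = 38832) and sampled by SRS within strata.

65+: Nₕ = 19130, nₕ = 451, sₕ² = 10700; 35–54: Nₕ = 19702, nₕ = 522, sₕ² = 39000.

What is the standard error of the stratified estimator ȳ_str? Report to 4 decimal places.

4.9341

Var(ȳ_str) = Σₕ Wₕ²(1 − fₕ)sₕ²/nₕ with Wₕ = Nₕ/N, N = 38832.
65+: Wₕ = 0.49263494; term = 0.49263494²·(1 − 0.02357554)·10700/451 = 5.6220708.
35–54: Wₕ = 0.50736506; term = 0.50736506²·(1 − 0.02649477)·39000/522 = 18.722917.
Sum = 24.344988.
SE = √(24.344988) = 4.9341.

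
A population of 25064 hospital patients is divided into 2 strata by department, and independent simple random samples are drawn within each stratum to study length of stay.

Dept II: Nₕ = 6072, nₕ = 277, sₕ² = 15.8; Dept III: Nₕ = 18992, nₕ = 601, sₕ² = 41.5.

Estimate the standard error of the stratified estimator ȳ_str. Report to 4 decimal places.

0.2039

Var(ȳ_str) = Σₕ Wₕ²(1 − fₕ)sₕ²/nₕ with Wₕ = Nₕ/N, N = 25064.
Dept II: Wₕ = 0.24225981; term = 0.24225981²·(1 − 0.04561924)·15.8/277 = 0.003194933.
Dept III: Wₕ = 0.75774019; term = 0.75774019²·(1 − 0.03164490)·41.5/601 = 0.038392722.
Sum = 0.041587655.
SE = √(0.041587655) = 0.2039.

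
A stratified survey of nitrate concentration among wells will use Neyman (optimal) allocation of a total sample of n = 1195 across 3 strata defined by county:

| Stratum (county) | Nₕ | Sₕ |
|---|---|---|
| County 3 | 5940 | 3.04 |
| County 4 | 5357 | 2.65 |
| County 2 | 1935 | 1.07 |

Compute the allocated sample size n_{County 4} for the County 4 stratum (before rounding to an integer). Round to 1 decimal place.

Neyman allocation: nₕ = n·NₕSₕ / Σⱼ NⱼSⱼ.
Σ NⱼSⱼ = 5940·3.04 + 5357·2.65 + 1935·1.07 = 34324.1.
n_{County 4} = 1195·5357·2.65 / 34324.1 = 494.2.

494.2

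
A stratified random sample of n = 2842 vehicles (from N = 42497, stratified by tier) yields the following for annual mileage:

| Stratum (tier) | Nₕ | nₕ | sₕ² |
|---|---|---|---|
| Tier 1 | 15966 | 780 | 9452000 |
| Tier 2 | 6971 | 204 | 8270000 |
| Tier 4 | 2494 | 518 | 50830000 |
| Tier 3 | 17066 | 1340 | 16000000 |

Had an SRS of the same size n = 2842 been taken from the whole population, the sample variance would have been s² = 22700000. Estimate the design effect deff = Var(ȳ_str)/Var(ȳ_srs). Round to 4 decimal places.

Var(ȳ_str) = Σ Wₕ²(1−fₕ)sₕ²/nₕ with Wₕ = Nₕ/42497:
  Tier 1: (15966/42497)²·(1−780/15966)·9452000/780 = 1626.8671
  Tier 2: (6971/42497)²·(1−204/6971)·8270000/204 = 1058.8881
  Tier 4: (2494/42497)²·(1−518/2494)·50830000/518 = 267.76709
  Tier 3: (17066/42497)²·(1−1340/17066)·16000000/1340 = 1774.3882
  → Var(ȳ_str) = 4727.9105.
Var(ȳ_srs) = (1 − 2842/42497)·22700000/2842 = 7453.1775.
deff = 4727.9105 / 7453.1775 = 0.6343.

0.6343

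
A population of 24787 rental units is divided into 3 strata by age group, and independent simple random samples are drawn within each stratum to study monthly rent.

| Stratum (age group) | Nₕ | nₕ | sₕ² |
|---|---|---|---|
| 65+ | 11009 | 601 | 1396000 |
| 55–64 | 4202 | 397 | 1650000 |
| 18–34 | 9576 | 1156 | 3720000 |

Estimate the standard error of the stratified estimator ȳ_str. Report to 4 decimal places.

Var(ȳ_str) = Σₕ Wₕ²(1 − fₕ)sₕ²/nₕ with Wₕ = Nₕ/N, N = 24787.
65+: Wₕ = 0.44414411; term = 0.44414411²·(1 − 0.05459170)·1396000/601 = 433.18975.
55–64: Wₕ = 0.16952435; term = 0.16952435²·(1 − 0.09447882)·1650000/397 = 108.15739.
18–34: Wₕ = 0.38633154; term = 0.38633154²·(1 − 0.12071846)·3720000/1156 = 422.31198.
Sum = 963.65912.
SE = √(963.65912) = 31.0429.

31.0429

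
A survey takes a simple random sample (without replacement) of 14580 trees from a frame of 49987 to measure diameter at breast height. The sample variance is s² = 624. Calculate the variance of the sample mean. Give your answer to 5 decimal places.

Under SRS without replacement, Var(ȳ) = (1 − f)·s²/n with f = n/N = 14580/49987 = 0.29167584.
Var(ȳ) = (1 − 0.29167584)·624/14580 = 0.70832416·0.042798354 = 0.030315108.

0.03032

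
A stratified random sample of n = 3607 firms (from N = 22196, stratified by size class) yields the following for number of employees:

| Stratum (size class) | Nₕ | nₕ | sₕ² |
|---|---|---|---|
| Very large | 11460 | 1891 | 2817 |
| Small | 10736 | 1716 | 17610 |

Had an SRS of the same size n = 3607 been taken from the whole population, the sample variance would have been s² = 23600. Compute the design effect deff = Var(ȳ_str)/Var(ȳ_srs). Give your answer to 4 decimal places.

0.4286

Var(ȳ_str) = Σ Wₕ²(1−fₕ)sₕ²/nₕ with Wₕ = Nₕ/22196:
  Very large: (11460/22196)²·(1−1891/11460)·2817/1891 = 0.33158667
  Small: (10736/22196)²·(1−1716/10736)·17610/1716 = 2.0171662
  → Var(ȳ_str) = 2.3487529.
Var(ȳ_srs) = (1 − 3607/22196)·23600/3607 = 5.4795787.
deff = 2.3487529 / 5.4795787 = 0.4286.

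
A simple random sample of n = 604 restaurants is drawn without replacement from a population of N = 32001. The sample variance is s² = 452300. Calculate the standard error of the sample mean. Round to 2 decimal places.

Under SRS without replacement, Var(ȳ) = (1 − f)·s²/n with f = n/N = 604/32001 = 0.01887441.
Var(ȳ) = (1 − 0.01887441)·452300/604 = 0.98112559·748.84106 = 734.70713.
SE(ȳ) = √(734.70713) = 27.11.

27.11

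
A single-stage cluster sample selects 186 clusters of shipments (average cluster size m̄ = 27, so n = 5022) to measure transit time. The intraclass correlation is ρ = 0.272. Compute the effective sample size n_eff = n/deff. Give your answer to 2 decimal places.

622.15

deff = 1 + (27 − 1)·0.272 = 1 + 7.072 = 8.072.
n_eff = 5022 / 8.072 = 622.15.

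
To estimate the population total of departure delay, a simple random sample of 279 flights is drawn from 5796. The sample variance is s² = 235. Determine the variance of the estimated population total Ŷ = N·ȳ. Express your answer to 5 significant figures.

2.6934 × 10^7

Var(Ŷ) = N²·Var(ȳ) = N²·(1 − n/N)·s²/n.
f = 279/5796 = 0.04813665; Var(ȳ) = 0.95186335·235/279 = 0.8017487.
Var(Ŷ) = 5796² · 0.8017487 = 2.6933638 × 10^7.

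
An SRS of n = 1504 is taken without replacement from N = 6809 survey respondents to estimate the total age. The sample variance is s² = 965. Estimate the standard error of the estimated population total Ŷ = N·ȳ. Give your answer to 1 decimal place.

Var(Ŷ) = N²·Var(ȳ) = N²·(1 − n/N)·s²/n.
f = 1504/6809 = 0.22088412; Var(ȳ) = 0.77911588·965/1504 = 0.49989815.
Var(Ŷ) = 6809² · 0.49989815 = 2.3176518 × 10^7.
SE(Ŷ) = √(2.3176518 × 10^7) = 4814.2.

4814.2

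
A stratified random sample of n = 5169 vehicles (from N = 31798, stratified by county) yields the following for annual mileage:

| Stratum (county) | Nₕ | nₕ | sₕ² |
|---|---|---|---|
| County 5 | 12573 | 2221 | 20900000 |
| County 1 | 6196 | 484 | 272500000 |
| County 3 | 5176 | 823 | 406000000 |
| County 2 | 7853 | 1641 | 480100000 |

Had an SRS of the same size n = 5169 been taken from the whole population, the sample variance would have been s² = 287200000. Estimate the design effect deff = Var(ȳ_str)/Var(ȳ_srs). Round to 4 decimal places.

Var(ȳ_str) = Σ Wₕ²(1−fₕ)sₕ²/nₕ with Wₕ = Nₕ/31798:
  County 5: (12573/31798)²·(1−2221/12573)·20900000/2221 = 1211.3267
  County 1: (6196/31798)²·(1−484/6196)·272500000/484 = 19707.028
  County 3: (5176/31798)²·(1−823/5176)·406000000/823 = 10992.83
  County 2: (7853/31798)²·(1−1641/7853)·480100000/1641 = 14115.315
  → Var(ȳ_str) = 46026.5.
Var(ȳ_srs) = (1 − 5169/31798)·287200000/5169 = 46529.99.
deff = 46026.5 / 46529.99 = 0.9892.

0.9892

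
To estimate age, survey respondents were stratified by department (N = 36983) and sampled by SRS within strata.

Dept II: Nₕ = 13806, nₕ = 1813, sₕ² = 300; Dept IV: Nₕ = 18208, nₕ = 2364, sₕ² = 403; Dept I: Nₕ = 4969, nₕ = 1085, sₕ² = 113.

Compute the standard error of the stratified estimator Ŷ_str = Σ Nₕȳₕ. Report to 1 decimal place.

8865.0

Var(Ŷ_str) = Σₕ Nₕ²(1 − fₕ)sₕ²/nₕ.
Dept II: 13806²·(1 − 1813/13806)·300/1813 = 2.7398018 × 10^7.
Dept IV: 18208²·(1 − 2364/18208)·403/2364 = 4.9179562 × 10^7.
Dept I: 4969²·(1 − 1085/4969)·113/1085 = 2.010004 × 10^6.
Sum = 7.8587584 × 10^7.
SE = √(7.8587584 × 10^7) = 8865.0.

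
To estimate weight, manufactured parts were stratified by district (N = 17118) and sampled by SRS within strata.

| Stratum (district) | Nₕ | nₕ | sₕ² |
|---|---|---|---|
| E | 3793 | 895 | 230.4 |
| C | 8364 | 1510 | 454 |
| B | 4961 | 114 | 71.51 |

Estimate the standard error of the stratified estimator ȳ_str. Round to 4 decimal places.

Var(ȳ_str) = Σₕ Wₕ²(1 − fₕ)sₕ²/nₕ with Wₕ = Nₕ/N, N = 17118.
E: Wₕ = 0.22157962; term = 0.22157962²·(1 − 0.23596098)·230.4/895 = 0.0096568307.
C: Wₕ = 0.48860848; term = 0.48860848²·(1 − 0.18053563)·454/1510 = 0.058820808.
B: Wₕ = 0.28981189; term = 0.28981189²·(1 − 0.02297924)·71.51/114 = 0.05147521.
Sum = 0.11995285.
SE = √(0.11995285) = 0.3463.

0.3463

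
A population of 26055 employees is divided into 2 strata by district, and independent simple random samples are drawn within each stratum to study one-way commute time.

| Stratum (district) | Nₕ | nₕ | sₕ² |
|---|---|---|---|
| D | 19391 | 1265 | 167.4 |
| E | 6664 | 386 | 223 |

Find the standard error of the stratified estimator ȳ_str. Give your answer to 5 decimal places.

0.32267

Var(ȳ_str) = Σₕ Wₕ²(1 − fₕ)sₕ²/nₕ with Wₕ = Nₕ/N, N = 26055.
D: Wₕ = 0.74423335; term = 0.74423335²·(1 − 0.06523645)·167.4/1265 = 0.068514888.
E: Wₕ = 0.25576665; term = 0.25576665²·(1 − 0.05792317)·223/386 = 0.035603419.
Sum = 0.10411831.
SE = √(0.10411831) = 0.32267.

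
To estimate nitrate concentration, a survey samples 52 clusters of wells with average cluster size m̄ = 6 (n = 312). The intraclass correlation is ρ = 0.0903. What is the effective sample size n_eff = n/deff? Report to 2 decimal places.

deff = 1 + (6 − 1)·0.0903 = 1 + 0.4515 = 1.4515.
n_eff = 312 / 1.4515 = 214.95.

214.95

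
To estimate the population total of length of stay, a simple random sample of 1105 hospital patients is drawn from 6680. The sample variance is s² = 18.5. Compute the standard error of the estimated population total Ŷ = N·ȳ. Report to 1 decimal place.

Var(Ŷ) = N²·Var(ȳ) = N²·(1 − n/N)·s²/n.
f = 1105/6680 = 0.16541916; Var(ȳ) = 0.83458084·18.5/1105 = 0.01397262.
Var(Ŷ) = 6680² · 0.01397262 = 623491.84.
SE(Ŷ) = √(623491.84) = 789.6.

789.6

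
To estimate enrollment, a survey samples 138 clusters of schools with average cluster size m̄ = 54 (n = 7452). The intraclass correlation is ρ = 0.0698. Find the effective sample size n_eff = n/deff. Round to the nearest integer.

deff = 1 + (54 − 1)·0.0698 = 1 + 3.6994 = 4.6994.
n_eff = 7452 / 4.6994 = 1586.

1586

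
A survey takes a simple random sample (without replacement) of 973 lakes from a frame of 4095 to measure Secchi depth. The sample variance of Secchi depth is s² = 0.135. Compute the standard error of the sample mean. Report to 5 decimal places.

Under SRS without replacement, Var(ȳ) = (1 − f)·s²/n with f = n/N = 973/4095 = 0.23760684.
Var(ȳ) = (1 − 0.23760684)·0.135/973 = 0.76239316·1.3874615 × 10^-4 = 1.0577911 × 10^-4.
SE(ȳ) = √(1.0577911 × 10^-4) = 0.01028.

0.01028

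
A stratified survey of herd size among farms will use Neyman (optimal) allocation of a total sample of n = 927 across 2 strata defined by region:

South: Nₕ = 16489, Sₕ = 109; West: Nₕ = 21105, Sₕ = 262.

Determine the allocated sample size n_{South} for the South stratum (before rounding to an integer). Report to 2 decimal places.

Neyman allocation: nₕ = n·NₕSₕ / Σⱼ NⱼSⱼ.
Σ NⱼSⱼ = 16489·109 + 21105·262 = 7.326811 × 10^6.
n_{South} = 927·16489·109 / (7.326811 × 10^6) = 227.40.

227.40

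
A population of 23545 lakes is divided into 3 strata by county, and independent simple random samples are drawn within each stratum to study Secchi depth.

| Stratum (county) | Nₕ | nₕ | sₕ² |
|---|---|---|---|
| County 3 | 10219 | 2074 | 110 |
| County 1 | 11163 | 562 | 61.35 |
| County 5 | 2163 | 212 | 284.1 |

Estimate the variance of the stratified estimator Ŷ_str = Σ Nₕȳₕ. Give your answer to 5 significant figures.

2.2988 × 10^7

Var(Ŷ_str) = Σₕ Nₕ²(1 − fₕ)sₕ²/nₕ.
County 3: 10219²·(1 − 2074/10219)·110/2074 = 4.4145193 × 10^6.
County 1: 11163²·(1 − 562/11163)·61.35/562 = 1.2918319 × 10^7.
County 5: 2163²·(1 − 212/2163)·284.1/212 = 5.6552155 × 10^6.
Sum = 2.2988054 × 10^7.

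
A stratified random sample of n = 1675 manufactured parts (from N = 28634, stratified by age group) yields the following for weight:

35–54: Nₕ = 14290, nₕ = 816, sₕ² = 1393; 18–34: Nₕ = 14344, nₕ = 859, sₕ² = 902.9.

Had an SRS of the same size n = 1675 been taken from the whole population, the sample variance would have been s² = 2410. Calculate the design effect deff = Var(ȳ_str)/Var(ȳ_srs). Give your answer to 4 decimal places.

0.4790

Var(ȳ_str) = Σ Wₕ²(1−fₕ)sₕ²/nₕ with Wₕ = Nₕ/28634:
  35–54: (14290/28634)²·(1−816/14290)·1393/816 = 0.40089043
  18–34: (14344/28634)²·(1−859/14344)·902.9/859 = 0.24797259
  → Var(ȳ_str) = 0.64886302.
Var(ȳ_srs) = (1 − 1675/28634)·2410/1675 = 1.3546403.
deff = 0.64886302 / 1.3546403 = 0.4790.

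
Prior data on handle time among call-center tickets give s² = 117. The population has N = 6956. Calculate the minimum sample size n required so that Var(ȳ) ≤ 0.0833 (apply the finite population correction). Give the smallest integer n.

Without fpc, n₀ = s²/D = 117/0.0833 = 1404.5618.
With fpc, (1 − n/N)·s²/n ≤ D requires n ≥ n₀/(1 + n₀/N) = 1404.5618/(1 + 1404.5618/6956) = 1168.5975.
Rounding up, n = 1169.

1169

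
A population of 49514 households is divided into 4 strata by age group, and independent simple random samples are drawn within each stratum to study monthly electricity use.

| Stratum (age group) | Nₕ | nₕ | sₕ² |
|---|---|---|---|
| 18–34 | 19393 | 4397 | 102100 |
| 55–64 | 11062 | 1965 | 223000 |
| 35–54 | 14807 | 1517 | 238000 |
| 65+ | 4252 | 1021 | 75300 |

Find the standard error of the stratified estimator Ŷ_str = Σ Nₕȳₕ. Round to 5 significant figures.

223740

Var(Ŷ_str) = Σₕ Nₕ²(1 − fₕ)sₕ²/nₕ.
18–34: 19393²·(1 − 4397/19393)·102100/4397 = 6.7528905 × 10^9.
55–64: 11062²·(1 − 1965/11062)·223000/1965 = 1.1420212 × 10^10.
35–54: 14807²·(1 − 1517/14807)·238000/1517 = 3.0873327 × 10^10.
65+: 4252²·(1 − 1021/4252)·75300/1021 = 1.01321 × 10^9.
Sum = 5.005964 × 10^10.
SE = √(5.005964 × 10^10) = 223740.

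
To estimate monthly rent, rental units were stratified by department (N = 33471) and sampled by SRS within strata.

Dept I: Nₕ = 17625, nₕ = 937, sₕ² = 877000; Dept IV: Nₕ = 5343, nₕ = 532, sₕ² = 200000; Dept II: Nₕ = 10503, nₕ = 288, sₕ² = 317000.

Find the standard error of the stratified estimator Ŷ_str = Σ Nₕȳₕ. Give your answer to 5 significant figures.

Var(Ŷ_str) = Σₕ Nₕ²(1 − fₕ)sₕ²/nₕ.
Dept I: 17625²·(1 − 937/17625)·877000/937 = 2.7529189 × 10^11.
Dept IV: 5343²·(1 − 532/5343)·200000/532 = 9.6635989 × 10^9.
Dept II: 10503²·(1 − 288/10503)·317000/288 = 1.1809147 × 10^11.
Sum = 4.0304696 × 10^11.
SE = √(4.0304696 × 10^11) = 634860.

634860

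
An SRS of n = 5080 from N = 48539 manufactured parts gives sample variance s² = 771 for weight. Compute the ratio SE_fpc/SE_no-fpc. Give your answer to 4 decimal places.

f = n/N = 5080/48539 = 0.10465811.
SE_no-fpc = √(s²/n) = 0.38957882; SE_fpc = √((1−f)s²/n) = 0.36862924.
Ratio = √(1−f) = 0.94622507.

0.9462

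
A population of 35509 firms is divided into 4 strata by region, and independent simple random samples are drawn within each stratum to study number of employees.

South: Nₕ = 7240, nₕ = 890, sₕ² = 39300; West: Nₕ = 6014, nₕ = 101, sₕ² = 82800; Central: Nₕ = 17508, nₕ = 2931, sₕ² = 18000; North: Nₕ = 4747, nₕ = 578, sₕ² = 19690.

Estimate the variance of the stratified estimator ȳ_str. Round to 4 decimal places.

26.5086

Var(ȳ_str) = Σₕ Wₕ²(1 − fₕ)sₕ²/nₕ with Wₕ = Nₕ/N, N = 35509.
South: Wₕ = 0.20389197; term = 0.20389197²·(1 − 0.12292818)·39300/890 = 1.6100448.
West: Wₕ = 0.16936551; term = 0.16936551²·(1 − 0.01679415)·82800/101 = 23.120828.
Central: Wₕ = 0.49305810; term = 0.49305810²·(1 − 0.16740918)·18000/2931 = 1.2430383.
North: Wₕ = 0.13368442; term = 0.13368442²·(1 − 0.12176111)·19690/578 = 0.53467776.
Sum = 26.508589.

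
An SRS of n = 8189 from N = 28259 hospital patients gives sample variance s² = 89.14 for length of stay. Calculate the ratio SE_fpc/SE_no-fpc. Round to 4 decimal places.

0.8427

f = n/N = 8189/28259 = 0.28978379.
SE_no-fpc = √(s²/n) = 0.1043328; SE_fpc = √((1−f)s²/n) = 0.087925768.
Ratio = √(1−f) = 0.84274327.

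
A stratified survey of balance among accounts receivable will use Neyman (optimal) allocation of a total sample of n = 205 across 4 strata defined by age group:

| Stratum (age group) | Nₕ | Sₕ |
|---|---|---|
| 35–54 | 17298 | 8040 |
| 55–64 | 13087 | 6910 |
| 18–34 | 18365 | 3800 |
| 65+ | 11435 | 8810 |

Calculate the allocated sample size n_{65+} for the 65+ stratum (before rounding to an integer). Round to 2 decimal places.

51.63

Neyman allocation: nₕ = n·NₕSₕ / Σⱼ NⱼSⱼ.
Σ NⱼSⱼ = 17298·8040 + 13087·6910 + 18365·3800 + 11435·8810 = 4.0003644 × 10^8.
n_{65+} = 205·11435·8810 / (4.0003644 × 10^8) = 51.63.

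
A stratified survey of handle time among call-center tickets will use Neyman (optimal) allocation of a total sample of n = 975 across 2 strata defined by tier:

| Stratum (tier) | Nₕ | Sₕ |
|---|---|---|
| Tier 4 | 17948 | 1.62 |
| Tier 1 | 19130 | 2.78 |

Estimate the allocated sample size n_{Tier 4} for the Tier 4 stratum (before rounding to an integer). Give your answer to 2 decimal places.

Neyman allocation: nₕ = n·NₕSₕ / Σⱼ NⱼSⱼ.
Σ NⱼSⱼ = 17948·1.62 + 19130·2.78 = 82257.16.
n_{Tier 4} = 975·17948·1.62 / 82257.16 = 344.64.

344.64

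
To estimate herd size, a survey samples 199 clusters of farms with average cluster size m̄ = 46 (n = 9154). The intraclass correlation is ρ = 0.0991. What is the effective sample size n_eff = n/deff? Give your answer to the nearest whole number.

deff = 1 + (46 − 1)·0.0991 = 1 + 4.4595 = 5.4595.
n_eff = 9154 / 5.4595 = 1677.

1677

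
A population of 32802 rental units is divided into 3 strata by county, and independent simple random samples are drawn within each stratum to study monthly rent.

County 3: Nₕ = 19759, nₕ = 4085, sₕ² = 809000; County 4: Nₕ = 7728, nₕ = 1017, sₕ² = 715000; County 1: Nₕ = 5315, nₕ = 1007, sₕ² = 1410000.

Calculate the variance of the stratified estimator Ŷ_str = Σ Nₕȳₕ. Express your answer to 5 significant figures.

Var(Ŷ_str) = Σₕ Nₕ²(1 − fₕ)sₕ²/nₕ.
County 3: 19759²·(1 − 4085/19759)·809000/4085 = 6.1333997 × 10^10.
County 4: 7728²·(1 − 1017/7728)·715000/1017 = 3.6461912 × 10^10.
County 1: 5315²·(1 − 1007/5315)·1410000/1007 = 3.2060376 × 10^10.
Sum = 1.2985629 × 10^11.

1.2986 × 10^11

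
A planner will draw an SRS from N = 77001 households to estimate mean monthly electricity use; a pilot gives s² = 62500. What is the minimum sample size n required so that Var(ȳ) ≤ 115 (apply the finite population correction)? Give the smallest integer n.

540

Without fpc, n₀ = s²/D = 62500/115 = 543.4783.
With fpc, (1 − n/N)·s²/n ≤ D requires n ≥ n₀/(1 + n₀/N) = 543.4783/(1 + 543.4783/77001) = 539.6693.
Rounding up, n = 540.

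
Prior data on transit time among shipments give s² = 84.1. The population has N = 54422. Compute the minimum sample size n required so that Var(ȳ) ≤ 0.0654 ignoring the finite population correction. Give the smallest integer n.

1286

Without fpc, n₀ = s²/D = 84.1/0.0654 = 1285.9327.
Rounding up, n = 1286.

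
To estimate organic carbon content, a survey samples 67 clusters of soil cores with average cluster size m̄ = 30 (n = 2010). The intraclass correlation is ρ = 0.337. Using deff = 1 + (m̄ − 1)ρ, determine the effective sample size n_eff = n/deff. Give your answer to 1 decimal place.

186.6

deff = 1 + (30 − 1)·0.337 = 1 + 9.773 = 10.773.
n_eff = 2010 / 10.773 = 186.6.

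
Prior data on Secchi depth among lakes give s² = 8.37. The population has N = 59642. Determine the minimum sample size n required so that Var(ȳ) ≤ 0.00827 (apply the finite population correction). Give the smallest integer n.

996

Without fpc, n₀ = s²/D = 8.37/0.00827 = 1012.0919.
With fpc, (1 − n/N)·s²/n ≤ D requires n ≥ n₀/(1 + n₀/N) = 1012.0919/(1 + 1012.0919/59642) = 995.2038.
Rounding up, n = 996.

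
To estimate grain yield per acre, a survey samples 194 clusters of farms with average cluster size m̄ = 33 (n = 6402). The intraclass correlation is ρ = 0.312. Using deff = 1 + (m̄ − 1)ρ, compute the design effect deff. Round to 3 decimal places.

10.984

deff = 1 + (33 − 1)·0.312 = 1 + 9.984 = 10.984.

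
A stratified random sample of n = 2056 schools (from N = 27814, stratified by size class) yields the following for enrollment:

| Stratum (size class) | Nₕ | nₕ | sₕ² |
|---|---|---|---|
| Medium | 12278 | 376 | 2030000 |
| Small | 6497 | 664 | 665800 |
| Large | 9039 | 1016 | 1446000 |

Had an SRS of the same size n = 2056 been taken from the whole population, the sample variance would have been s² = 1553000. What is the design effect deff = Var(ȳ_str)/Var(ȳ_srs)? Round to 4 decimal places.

1.7189

Var(ȳ_str) = Σ Wₕ²(1−fₕ)sₕ²/nₕ with Wₕ = Nₕ/27814:
  Medium: (12278/27814)²·(1−376/12278)·2030000/376 = 1019.8325
  Small: (6497/27814)²·(1−664/6497)·665800/664 = 49.119468
  Large: (9039/27814)²·(1−1016/9039)·1446000/1016 = 133.41506
  → Var(ȳ_str) = 1202.367.
Var(ȳ_srs) = (1 − 2056/27814)·1553000/2056 = 699.515.
deff = 1202.367 / 699.515 = 1.7189.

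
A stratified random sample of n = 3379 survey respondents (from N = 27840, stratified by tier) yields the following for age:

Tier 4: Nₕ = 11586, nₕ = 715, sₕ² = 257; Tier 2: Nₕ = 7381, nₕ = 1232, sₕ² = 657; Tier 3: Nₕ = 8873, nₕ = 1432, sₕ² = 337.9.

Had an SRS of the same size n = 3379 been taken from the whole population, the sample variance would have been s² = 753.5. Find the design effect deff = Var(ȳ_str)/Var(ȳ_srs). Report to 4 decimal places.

0.5601

Var(ȳ_str) = Σ Wₕ²(1−fₕ)sₕ²/nₕ with Wₕ = Nₕ/27840:
  Tier 4: (11586/27840)²·(1−715/11586)·257/715 = 0.058410596
  Tier 2: (7381/27840)²·(1−1232/7381)·657/1232 = 0.031227405
  Tier 3: (8873/27840)²·(1−1432/8873)·337.9/1432 = 0.020100576
  → Var(ȳ_str) = 0.10973858.
Var(ȳ_srs) = (1 − 3379/27840)·753.5/3379 = 0.1959296.
deff = 0.10973858 / 0.1959296 = 0.5601.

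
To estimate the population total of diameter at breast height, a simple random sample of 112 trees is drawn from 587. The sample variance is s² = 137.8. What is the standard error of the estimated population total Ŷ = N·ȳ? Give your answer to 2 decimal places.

585.71

Var(Ŷ) = N²·Var(ȳ) = N²·(1 − n/N)·s²/n.
f = 112/587 = 0.19080068; Var(ȳ) = 0.80919932·137.8/112 = 0.99560416.
Var(Ŷ) = 587² · 0.99560416 = 343054.33.
SE(Ŷ) = √(343054.33) = 585.71.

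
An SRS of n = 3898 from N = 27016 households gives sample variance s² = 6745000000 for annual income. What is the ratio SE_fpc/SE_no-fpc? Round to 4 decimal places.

f = n/N = 3898/27016 = 0.14428487.
SE_no-fpc = √(s²/n) = 1315.437; SE_fpc = √((1−f)s²/n) = 1216.8433.
Ratio = √(1−f) = 0.92504872.

0.9250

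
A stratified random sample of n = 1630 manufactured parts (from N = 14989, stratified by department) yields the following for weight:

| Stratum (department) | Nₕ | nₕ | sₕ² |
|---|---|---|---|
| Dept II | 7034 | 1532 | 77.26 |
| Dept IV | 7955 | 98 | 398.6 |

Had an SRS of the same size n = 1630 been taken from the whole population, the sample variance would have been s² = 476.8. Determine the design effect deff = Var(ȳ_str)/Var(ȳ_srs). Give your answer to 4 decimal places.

Var(ȳ_str) = Σ Wₕ²(1−fₕ)sₕ²/nₕ with Wₕ = Nₕ/14989:
  Dept II: (7034/14989)²·(1−1532/7034)·77.26/1532 = 0.008687075
  Dept IV: (7955/14989)²·(1−98/7955)·398.6/98 = 1.1315216
  → Var(ȳ_str) = 1.1402087.
Var(ȳ_srs) = (1 − 1630/14989)·476.8/1630 = 0.26070534.
deff = 1.1402087 / 0.26070534 = 4.3736.

4.3736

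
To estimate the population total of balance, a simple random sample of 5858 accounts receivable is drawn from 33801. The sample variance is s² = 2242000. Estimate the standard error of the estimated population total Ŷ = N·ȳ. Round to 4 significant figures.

Var(Ŷ) = N²·Var(ȳ) = N²·(1 − n/N)·s²/n.
f = 5858/33801 = 0.17330848; Var(ȳ) = 0.82669152·2242000/5858 = 316.39508.
Var(Ŷ) = 33801² · 316.39508 = 3.6148378 × 10^11.
SE(Ŷ) = √(3.6148378 × 10^11) = 601200.

601200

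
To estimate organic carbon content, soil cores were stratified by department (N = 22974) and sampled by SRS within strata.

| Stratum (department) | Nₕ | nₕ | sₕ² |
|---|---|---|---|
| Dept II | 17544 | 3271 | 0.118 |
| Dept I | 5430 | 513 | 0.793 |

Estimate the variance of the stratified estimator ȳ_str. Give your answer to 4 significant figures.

9.531 × 10^-5

Var(ȳ_str) = Σₕ Wₕ²(1 − fₕ)sₕ²/nₕ with Wₕ = Nₕ/N, N = 22974.
Dept II: Wₕ = 0.76364586; term = 0.76364586²·(1 − 0.18644551)·0.118/3271 = 1.7114811 × 10^-5.
Dept I: Wₕ = 0.23635414; term = 0.23635414²·(1 − 0.09447514)·0.793/513 = 7.8195656 × 10^-5.
Sum = 9.5310467 × 10^-5.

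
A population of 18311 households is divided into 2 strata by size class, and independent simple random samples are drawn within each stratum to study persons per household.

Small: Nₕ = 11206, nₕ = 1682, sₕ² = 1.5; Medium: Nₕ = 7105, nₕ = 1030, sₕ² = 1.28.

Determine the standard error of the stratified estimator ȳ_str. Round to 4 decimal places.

0.0211

Var(ȳ_str) = Σₕ Wₕ²(1 − fₕ)sₕ²/nₕ with Wₕ = Nₕ/N, N = 18311.
Small: Wₕ = 0.61198187; term = 0.61198187²·(1 − 0.15009816)·1.5/1682 = 2.8386454 × 10^-4.
Medium: Wₕ = 0.38801813; term = 0.38801813²·(1 − 0.14496833)·1.28/1030 = 1.5997753 × 10^-4.
Sum = 4.4384207 × 10^-4.
SE = √(4.4384207 × 10^-4) = 0.0211.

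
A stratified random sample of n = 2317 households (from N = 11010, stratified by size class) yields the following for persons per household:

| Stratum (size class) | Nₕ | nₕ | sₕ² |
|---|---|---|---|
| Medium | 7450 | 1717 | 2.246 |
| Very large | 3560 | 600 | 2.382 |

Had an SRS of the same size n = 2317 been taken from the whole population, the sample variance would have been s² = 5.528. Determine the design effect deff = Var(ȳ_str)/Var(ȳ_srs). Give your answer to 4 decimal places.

Var(ȳ_str) = Σ Wₕ²(1−fₕ)sₕ²/nₕ with Wₕ = Nₕ/11010:
  Medium: (7450/11010)²·(1−1717/7450)·2.246/1717 = 4.608961 × 10^-4
  Very large: (3560/11010)²·(1−600/3560)·2.382/600 = 3.4511003 × 10^-4
  → Var(ȳ_str) = 8.0600613 × 10^-4.
Var(ȳ_srs) = (1 − 2317/11010)·5.528/2317 = 0.0018837548.
deff = (8.0600613 × 10^-4) / 0.0018837548 = 0.4279.

0.4279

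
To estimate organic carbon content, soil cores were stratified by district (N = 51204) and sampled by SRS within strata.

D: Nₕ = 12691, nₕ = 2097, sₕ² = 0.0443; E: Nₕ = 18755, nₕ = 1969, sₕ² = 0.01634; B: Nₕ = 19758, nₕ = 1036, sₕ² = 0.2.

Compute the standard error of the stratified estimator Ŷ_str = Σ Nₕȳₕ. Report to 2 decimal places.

Var(Ŷ_str) = Σₕ Nₕ²(1 − fₕ)sₕ²/nₕ.
D: 12691²·(1 − 2097/12691)·0.0443/2097 = 2840.2797.
E: 18755²·(1 − 1969/18755)·0.01634/1969 = 2612.5862.
B: 19758²·(1 − 1036/19758)·0.2/1036 = 71411.057.
Sum = 76863.923.
SE = √(76863.923) = 277.24.

277.24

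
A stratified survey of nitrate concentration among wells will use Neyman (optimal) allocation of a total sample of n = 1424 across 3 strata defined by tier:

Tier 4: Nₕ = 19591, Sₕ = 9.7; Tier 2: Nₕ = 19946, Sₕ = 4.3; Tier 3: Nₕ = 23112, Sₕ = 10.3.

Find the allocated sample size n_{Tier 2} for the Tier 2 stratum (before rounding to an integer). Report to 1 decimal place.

237.7

Neyman allocation: nₕ = n·NₕSₕ / Σⱼ NⱼSⱼ.
Σ NⱼSⱼ = 19591·9.7 + 19946·4.3 + 23112·10.3 = 513854.1.
n_{Tier 2} = 1424·19946·4.3 / 513854.1 = 237.7.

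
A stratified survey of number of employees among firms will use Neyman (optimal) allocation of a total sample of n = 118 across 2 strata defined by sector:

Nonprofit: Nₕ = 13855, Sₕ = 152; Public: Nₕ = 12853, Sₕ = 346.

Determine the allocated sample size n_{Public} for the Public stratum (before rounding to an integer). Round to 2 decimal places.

Neyman allocation: nₕ = n·NₕSₕ / Σⱼ NⱼSⱼ.
Σ NⱼSⱼ = 13855·152 + 12853·346 = 6.553098 × 10^6.
n_{Public} = 118·12853·346 / (6.553098 × 10^6) = 80.08.

80.08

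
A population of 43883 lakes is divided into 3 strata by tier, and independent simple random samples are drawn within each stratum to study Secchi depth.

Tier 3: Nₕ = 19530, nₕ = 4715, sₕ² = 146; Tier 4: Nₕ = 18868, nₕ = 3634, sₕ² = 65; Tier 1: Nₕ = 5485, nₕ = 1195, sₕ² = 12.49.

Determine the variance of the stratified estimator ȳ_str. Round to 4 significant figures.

Var(ȳ_str) = Σₕ Wₕ²(1 − fₕ)sₕ²/nₕ with Wₕ = Nₕ/N, N = 43883.
Tier 3: Wₕ = 0.44504706; term = 0.44504706²·(1 − 0.24142345)·146/4715 = 0.0046524578.
Tier 4: Wₕ = 0.42996149; term = 0.42996149²·(1 − 0.19260123)·65/3634 = 0.002669781.
Tier 1: Wₕ = 0.12499145; term = 0.12499145²·(1 − 0.21786691)·12.49/1195 = 1.2771321 × 10^-4.
Sum = 0.007449952.

0.007450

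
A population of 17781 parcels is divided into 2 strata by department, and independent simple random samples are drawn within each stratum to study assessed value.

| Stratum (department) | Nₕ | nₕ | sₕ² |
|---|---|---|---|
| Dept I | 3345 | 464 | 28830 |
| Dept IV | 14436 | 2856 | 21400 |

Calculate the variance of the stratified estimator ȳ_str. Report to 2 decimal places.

5.86

Var(ȳ_str) = Σₕ Wₕ²(1 − fₕ)sₕ²/nₕ with Wₕ = Nₕ/N, N = 17781.
Dept I: Wₕ = 0.18812215; term = 0.18812215²·(1 − 0.13871450)·28830/464 = 1.8938853.
Dept IV: Wₕ = 0.81187785; term = 0.81187785²·(1 − 0.19783874)·21400/2856 = 3.9618556.
Sum = 5.8557409.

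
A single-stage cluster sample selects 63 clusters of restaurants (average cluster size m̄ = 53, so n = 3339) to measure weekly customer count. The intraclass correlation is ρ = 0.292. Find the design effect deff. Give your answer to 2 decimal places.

deff = 1 + (53 − 1)·0.292 = 1 + 15.184 = 16.184.

16.18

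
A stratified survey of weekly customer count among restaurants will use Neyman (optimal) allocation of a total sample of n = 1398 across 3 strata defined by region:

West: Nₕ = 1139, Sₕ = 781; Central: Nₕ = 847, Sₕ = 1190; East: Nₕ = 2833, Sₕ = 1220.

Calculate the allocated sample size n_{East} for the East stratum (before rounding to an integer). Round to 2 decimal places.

Neyman allocation: nₕ = n·NₕSₕ / Σⱼ NⱼSⱼ.
Σ NⱼSⱼ = 1139·781 + 847·1190 + 2833·1220 = 5.353749 × 10^6.
n_{East} = 1398·2833·1220 / (5.353749 × 10^6) = 902.52.

902.52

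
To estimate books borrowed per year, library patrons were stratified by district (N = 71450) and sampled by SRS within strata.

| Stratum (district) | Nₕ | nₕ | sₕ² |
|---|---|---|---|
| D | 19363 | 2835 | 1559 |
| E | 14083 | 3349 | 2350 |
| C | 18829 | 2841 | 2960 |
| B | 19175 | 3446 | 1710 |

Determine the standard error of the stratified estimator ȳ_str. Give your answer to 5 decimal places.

0.38211

Var(ȳ_str) = Σₕ Wₕ²(1 − fₕ)sₕ²/nₕ with Wₕ = Nₕ/N, N = 71450.
D: Wₕ = 0.27100070; term = 0.27100070²·(1 − 0.14641326)·1559/2835 = 0.034473195.
E: Wₕ = 0.19710287; term = 0.19710287²·(1 − 0.23780445)·2350/3349 = 0.020778061.
C: Wₕ = 0.26352694; term = 0.26352694²·(1 − 0.15088427)·2960/2841 = 0.061438048.
B: Wₕ = 0.26836949; term = 0.26836949²·(1 − 0.17971317)·1710/3446 = 0.02931655.
Sum = 0.14600585.
SE = √(0.14600585) = 0.38211.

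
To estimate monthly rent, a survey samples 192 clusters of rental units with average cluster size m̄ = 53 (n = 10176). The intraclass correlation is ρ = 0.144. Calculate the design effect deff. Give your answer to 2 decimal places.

8.49

deff = 1 + (53 − 1)·0.144 = 1 + 7.488 = 8.488.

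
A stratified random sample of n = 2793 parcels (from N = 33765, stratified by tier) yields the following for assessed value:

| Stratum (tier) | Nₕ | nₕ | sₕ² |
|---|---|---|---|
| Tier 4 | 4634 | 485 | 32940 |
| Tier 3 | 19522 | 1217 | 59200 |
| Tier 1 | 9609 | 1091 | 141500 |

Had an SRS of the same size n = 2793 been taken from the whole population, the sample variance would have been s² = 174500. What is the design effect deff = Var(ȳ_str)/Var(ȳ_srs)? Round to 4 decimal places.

0.4485

Var(ȳ_str) = Σ Wₕ²(1−fₕ)sₕ²/nₕ with Wₕ = Nₕ/33765:
  Tier 4: (4634/33765)²·(1−485/4634)·32940/485 = 1.1453753
  Tier 3: (19522/33765)²·(1−1217/19522)·59200/1217 = 15.247255
  Tier 1: (9609/33765)²·(1−1091/9609)·141500/1091 = 9.3113791
  → Var(ȳ_str) = 25.704009.
Var(ȳ_srs) = (1 − 2793/33765)·174500/2793 = 57.309549.
deff = 25.704009 / 57.309549 = 0.4485.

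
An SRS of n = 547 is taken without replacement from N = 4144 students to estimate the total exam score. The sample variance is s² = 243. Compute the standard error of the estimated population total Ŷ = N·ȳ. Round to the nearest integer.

Var(Ŷ) = N²·Var(ȳ) = N²·(1 − n/N)·s²/n.
f = 547/4144 = 0.13199807; Var(ȳ) = 0.86800193·243/547 = 0.38560232.
Var(Ŷ) = 4144² · 0.38560232 = 6.6218468 × 10^6.
SE(Ŷ) = √(6.6218468 × 10^6) = 2573.

2573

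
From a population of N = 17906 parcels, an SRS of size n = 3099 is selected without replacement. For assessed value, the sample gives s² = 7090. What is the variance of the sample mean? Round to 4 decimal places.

Under SRS without replacement, Var(ȳ) = (1 − f)·s²/n with f = n/N = 3099/17906 = 0.17307048.
Var(ȳ) = (1 − 0.17307048)·7090/3099 = 0.82692952·2.2878348 = 1.8918781.

1.8919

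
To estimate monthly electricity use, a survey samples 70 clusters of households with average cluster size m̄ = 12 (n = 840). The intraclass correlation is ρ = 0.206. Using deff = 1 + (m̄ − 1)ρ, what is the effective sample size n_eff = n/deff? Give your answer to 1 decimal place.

deff = 1 + (12 − 1)·0.206 = 1 + 2.266 = 3.266.
n_eff = 840 / 3.266 = 257.2.

257.2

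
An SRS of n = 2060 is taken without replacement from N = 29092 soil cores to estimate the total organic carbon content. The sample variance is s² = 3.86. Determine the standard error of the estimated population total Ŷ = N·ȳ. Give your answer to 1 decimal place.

Var(Ŷ) = N²·Var(ȳ) = N²·(1 − n/N)·s²/n.
f = 2060/29092 = 0.07080984; Var(ȳ) = 0.92919016·3.86/2060 = 0.0017411039.
Var(Ŷ) = 29092² · 0.0017411039 = 1.4735736 × 10^6.
SE(Ŷ) = √(1.4735736 × 10^6) = 1213.9.

1213.9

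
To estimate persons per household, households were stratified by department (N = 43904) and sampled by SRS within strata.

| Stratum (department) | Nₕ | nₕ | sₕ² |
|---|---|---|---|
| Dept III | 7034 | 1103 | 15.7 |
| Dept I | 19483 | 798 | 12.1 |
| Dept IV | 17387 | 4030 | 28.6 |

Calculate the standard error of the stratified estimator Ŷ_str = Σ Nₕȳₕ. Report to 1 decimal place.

Var(Ŷ_str) = Σₕ Nₕ²(1 − fₕ)sₕ²/nₕ.
Dept III: 7034²·(1 − 1103/7034)·15.7/1103 = 593819.46.
Dept I: 19483²·(1 − 798/19483)·12.1/798 = 5.5199026 × 10^6.
Dept IV: 17387²·(1 − 4030/17387)·28.6/4030 = 1.6481418 × 10^6.
Sum = 7.7618639 × 10^6.
SE = √(7.7618639 × 10^6) = 2786.0.

2786.0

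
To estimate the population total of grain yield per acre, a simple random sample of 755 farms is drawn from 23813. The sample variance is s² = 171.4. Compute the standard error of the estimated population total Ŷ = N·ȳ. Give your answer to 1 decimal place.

11164.8

Var(Ŷ) = N²·Var(ȳ) = N²·(1 − n/N)·s²/n.
f = 755/23813 = 0.03170537; Var(ȳ) = 0.96829463·171.4/755 = 0.21982212.
Var(Ŷ) = 23813² · 0.21982212 = 1.246521 × 10^8.
SE(Ŷ) = √(1.246521 × 10^8) = 11164.8.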